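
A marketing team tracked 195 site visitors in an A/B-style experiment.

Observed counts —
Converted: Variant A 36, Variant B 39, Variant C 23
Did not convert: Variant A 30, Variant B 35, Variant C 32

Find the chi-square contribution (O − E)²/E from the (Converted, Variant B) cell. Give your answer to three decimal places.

0.088

Row total (Converted) = 98; column total (Variant B) = 74; N = 195.
Expected count E = 98 × 74 / 195 = 37.1897.
Contribution = (O − E)²/E = (39 − 37.1897)² / 37.1897 = 0.088.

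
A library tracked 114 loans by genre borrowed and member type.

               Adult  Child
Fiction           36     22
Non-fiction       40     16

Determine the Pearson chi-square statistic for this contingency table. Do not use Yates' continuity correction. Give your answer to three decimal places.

Row totals: 58, 56. Column totals: 76, 38. Grand total N = 114.
Expected counts (row total × column total / N):
  Fiction, Adult: 58×76/114 = 38.6667
  Fiction, Child: 58×38/114 = 19.3333
  Non-fiction, Adult: 56×76/114 = 37.3333
  Non-fiction, Child: 56×38/114 = 18.6667
Contributions (O − E)²/E:
  (36 − 38.6667)²/38.6667 = 0.1839
  (22 − 19.3333)²/19.3333 = 0.3678
  (40 − 37.3333)²/37.3333 = 0.1905
  (16 − 18.6667)²/18.6667 = 0.3810
χ² = 0.1839 + 0.3678 + 0.1905 + 0.3810 = 1.123

1.123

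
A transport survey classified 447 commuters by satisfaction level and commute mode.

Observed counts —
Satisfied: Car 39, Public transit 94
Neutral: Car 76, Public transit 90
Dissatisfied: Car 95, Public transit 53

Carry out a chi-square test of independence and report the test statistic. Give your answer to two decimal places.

Row totals: 133, 166, 148. Column totals: 210, 237. Grand total N = 447.
Expected counts (row total × column total / N):
  Satisfied, Car: 133×210/447 = 62.483
  Satisfied, Public transit: 133×237/447 = 70.517
  Neutral, Car: 166×210/447 = 77.987
  Neutral, Public transit: 166×237/447 = 88.013
  Dissatisfied, Car: 148×210/447 = 69.530
  Dissatisfied, Public transit: 148×237/447 = 78.470
Contributions (O − E)²/E:
  (39 − 62.483)²/62.483 = 8.8256
  (94 − 70.517)²/70.517 = 7.8201
  (76 − 77.987)²/77.987 = 0.0506
  (90 − 88.013)²/88.013 = 0.0449
  (95 − 69.530)²/69.530 = 9.3301
  (53 − 78.470)²/78.470 = 8.2671
χ² = 8.8256 + 7.8201 + 0.0506 + 0.0449 + 9.3301 + 8.2671 = 34.34

34.34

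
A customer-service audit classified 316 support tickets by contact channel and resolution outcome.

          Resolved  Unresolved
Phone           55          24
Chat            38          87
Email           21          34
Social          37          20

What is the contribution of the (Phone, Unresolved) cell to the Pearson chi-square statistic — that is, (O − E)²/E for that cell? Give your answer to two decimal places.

Row total (Phone) = 79; column total (Unresolved) = 165; N = 316.
Expected count E = 79 × 165 / 316 = 41.250.
Contribution = (O − E)²/E = (24 − 41.250)² / 41.250 = 7.21.

7.21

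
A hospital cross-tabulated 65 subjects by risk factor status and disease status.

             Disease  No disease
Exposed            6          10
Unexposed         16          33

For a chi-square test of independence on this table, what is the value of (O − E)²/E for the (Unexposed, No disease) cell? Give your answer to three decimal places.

0.011

Row total (Unexposed) = 49; column total (No disease) = 43; N = 65.
Expected count E = 49 × 43 / 65 = 32.4154.
Contribution = (O − E)²/E = (33 − 32.4154)² / 32.4154 = 0.011.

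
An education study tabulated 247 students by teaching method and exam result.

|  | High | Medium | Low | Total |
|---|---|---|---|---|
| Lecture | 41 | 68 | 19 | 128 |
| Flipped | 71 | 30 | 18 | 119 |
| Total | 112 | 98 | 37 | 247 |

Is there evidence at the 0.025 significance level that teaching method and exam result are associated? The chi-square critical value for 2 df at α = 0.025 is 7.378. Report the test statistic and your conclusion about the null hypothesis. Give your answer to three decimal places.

22.499; reject H₀

Grand total N = 247.
Expected counts (row total × column total / N):
  Lecture, High: 128×112/247 = 58.04049
  Lecture, Medium: 128×98/247 = 50.78543
  Lecture, Low: 128×37/247 = 19.17409
  Flipped, High: 119×112/247 = 53.95951
  Flipped, Medium: 119×98/247 = 47.21457
  Flipped, Low: 119×37/247 = 17.82591
Contributions (O − E)²/E:
  (41 − 58.04049)²/58.04049 = 5.0030
  (68 − 50.78543)²/50.78543 = 5.8352
  (19 − 19.17409)²/19.17409 = 0.0016
  (71 − 53.95951)²/53.95951 = 5.3814
  (30 − 47.21457)²/47.21457 = 6.2765
  (18 − 17.82591)²/17.82591 = 0.0017
χ² = 5.0030 + 5.8352 + 0.0016 + 5.3814 + 6.2765 + 0.0017 = 22.499
df = (2−1)(3−1) = 2. Since 22.499 > 7.378, reject the null hypothesis of independence at α = 0.025.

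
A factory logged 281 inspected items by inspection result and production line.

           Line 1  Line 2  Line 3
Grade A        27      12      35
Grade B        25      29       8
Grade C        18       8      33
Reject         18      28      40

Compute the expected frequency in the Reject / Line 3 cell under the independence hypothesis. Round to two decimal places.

Row total (Reject) = 86; column total (Line 3) = 116; grand total N = 281.
Expected count = (row total × column total) / N = 86 × 116 / 281 = 35.50.

35.50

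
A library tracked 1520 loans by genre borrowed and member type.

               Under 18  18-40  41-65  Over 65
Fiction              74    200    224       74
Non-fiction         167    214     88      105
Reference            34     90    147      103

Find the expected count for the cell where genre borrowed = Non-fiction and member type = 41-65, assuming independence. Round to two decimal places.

173.33

Row total (Non-fiction) = 574; column total (41-65) = 459; grand total N = 1520.
Expected count = (row total × column total) / N = 574 × 459 / 1520 = 173.33.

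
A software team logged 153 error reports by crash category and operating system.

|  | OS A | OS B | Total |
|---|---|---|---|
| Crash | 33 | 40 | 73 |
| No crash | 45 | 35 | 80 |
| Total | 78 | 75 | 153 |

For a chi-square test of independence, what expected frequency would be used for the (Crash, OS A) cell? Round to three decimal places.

Row total (Crash) = 73; column total (OS A) = 78; grand total N = 153.
Expected count = (row total × column total) / N = 73 × 78 / 153 = 37.216.

37.216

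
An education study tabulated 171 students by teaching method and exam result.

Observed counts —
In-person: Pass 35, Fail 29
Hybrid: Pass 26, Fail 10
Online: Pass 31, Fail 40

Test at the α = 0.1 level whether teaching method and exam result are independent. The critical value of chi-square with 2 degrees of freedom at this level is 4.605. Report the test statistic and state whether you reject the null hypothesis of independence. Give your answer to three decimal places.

Row totals: 64, 36, 71. Column totals: 92, 79. Grand total N = 171.
Expected counts (row total × column total / N):
  In-person, Pass: 64×92/171 = 34.4327
  In-person, Fail: 64×79/171 = 29.5673
  Hybrid, Pass: 36×92/171 = 19.3684
  Hybrid, Fail: 36×79/171 = 16.6316
  Online, Pass: 71×92/171 = 38.1988
  Online, Fail: 71×79/171 = 32.8012
Contributions (O − E)²/E:
  (35 − 34.4327)²/34.4327 = 0.0093
  (29 − 29.5673)²/29.5673 = 0.0109
  (26 − 19.3684)²/19.3684 = 2.2706
  (10 − 16.6316)²/16.6316 = 2.6443
  (31 − 38.1988)²/38.1988 = 1.3567
  (40 − 32.8012)²/32.8012 = 1.5799
χ² = 0.0093 + 0.0109 + 2.2706 + 2.6443 + 1.3567 + 1.5799 = 7.872
df = (3−1)(2−1) = 2. Since 7.872 > 4.605, reject the null hypothesis of independence at α = 0.1.

7.872; reject H₀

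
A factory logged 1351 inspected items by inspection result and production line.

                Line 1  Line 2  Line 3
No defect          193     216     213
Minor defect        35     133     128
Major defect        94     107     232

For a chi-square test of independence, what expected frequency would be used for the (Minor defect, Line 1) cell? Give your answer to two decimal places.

Row total (Minor defect) = 296; column total (Line 1) = 322; grand total N = 1351.
Expected count = (row total × column total) / N = 296 × 322 / 1351 = 70.55.

70.55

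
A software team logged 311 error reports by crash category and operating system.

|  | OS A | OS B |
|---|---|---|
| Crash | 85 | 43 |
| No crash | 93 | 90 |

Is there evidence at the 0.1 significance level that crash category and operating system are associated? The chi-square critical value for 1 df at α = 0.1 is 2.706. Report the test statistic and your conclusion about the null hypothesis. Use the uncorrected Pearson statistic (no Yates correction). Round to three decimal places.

7.476; reject H₀

Row totals: 128, 183. Column totals: 178, 133. Grand total N = 311.
Expected counts (row total × column total / N):
  Crash, OS A: 128×178/311 = 73.2605
  Crash, OS B: 128×133/311 = 54.7395
  No crash, OS A: 183×178/311 = 104.7395
  No crash, OS B: 183×133/311 = 78.2605
Contributions (O − E)²/E:
  (85 − 73.2605)²/73.2605 = 1.8812
  (43 − 54.7395)²/54.7395 = 2.5177
  (93 − 104.7395)²/104.7395 = 1.3158
  (90 − 78.2605)²/78.2605 = 1.7610
χ² = 1.8812 + 2.5177 + 1.3158 + 1.7610 = 7.476
df = (2−1)(2−1) = 1. Since 7.476 > 2.706, reject the null hypothesis of independence at α = 0.1.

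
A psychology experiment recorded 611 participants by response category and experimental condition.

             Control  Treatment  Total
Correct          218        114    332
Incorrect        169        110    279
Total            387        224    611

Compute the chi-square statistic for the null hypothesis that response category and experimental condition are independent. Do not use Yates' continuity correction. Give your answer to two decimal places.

1.69

Grand total N = 611.
Expected counts (row total × column total / N):
  Correct, Control: 332×387/611 = 210.285
  Correct, Treatment: 332×224/611 = 121.715
  Incorrect, Control: 279×387/611 = 176.715
  Incorrect, Treatment: 279×224/611 = 102.285
Contributions (O − E)²/E:
  (218 − 210.285)²/210.285 = 0.2831
  (114 − 121.715)²/121.715 = 0.4890
  (169 − 176.715)²/176.715 = 0.3368
  (110 − 102.285)²/102.285 = 0.5819
χ² = 0.2831 + 0.4890 + 0.3368 + 0.5819 = 1.69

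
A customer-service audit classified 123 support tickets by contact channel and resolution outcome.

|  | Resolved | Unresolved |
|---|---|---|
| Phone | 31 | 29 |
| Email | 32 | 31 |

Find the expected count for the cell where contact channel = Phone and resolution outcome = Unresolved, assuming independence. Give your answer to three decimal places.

29.268

Row total (Phone) = 60; column total (Unresolved) = 60; grand total N = 123.
Expected count = (row total × column total) / N = 60 × 60 / 123 = 29.268.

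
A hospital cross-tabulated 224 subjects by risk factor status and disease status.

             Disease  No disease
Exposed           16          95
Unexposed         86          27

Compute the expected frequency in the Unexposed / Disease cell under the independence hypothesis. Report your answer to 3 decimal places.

Row total (Unexposed) = 113; column total (Disease) = 102; grand total N = 224.
Expected count = (row total × column total) / N = 113 × 102 / 224 = 51.455.

51.455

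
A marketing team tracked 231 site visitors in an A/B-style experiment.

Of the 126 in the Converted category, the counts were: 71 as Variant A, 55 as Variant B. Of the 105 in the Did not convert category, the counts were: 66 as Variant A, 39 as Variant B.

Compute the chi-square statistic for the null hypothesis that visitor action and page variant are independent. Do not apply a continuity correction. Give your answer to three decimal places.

Row totals: 126, 105. Column totals: 137, 94. Grand total N = 231.
Expected counts (row total × column total / N):
  Converted, Variant A: 126×137/231 = 74.7273
  Converted, Variant B: 126×94/231 = 51.2727
  Did not convert, Variant A: 105×137/231 = 62.2727
  Did not convert, Variant B: 105×94/231 = 42.7273
Contributions (O − E)²/E:
  (71 − 74.7273)²/74.7273 = 0.1859
  (55 − 51.2727)²/51.2727 = 0.2710
  (66 − 62.2727)²/62.2727 = 0.2231
  (39 − 42.7273)²/42.7273 = 0.3251
χ² = 0.1859 + 0.2710 + 0.2231 + 0.3251 = 1.005

1.005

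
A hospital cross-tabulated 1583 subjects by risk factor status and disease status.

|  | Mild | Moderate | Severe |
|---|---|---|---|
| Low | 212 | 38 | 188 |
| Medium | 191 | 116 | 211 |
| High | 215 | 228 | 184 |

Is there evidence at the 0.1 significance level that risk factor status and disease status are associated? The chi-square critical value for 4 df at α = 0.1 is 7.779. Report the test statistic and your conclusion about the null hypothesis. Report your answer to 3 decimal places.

113.055; reject H₀

Row totals: 438, 518, 627. Column totals: 618, 382, 583. Grand total N = 1583.
Expected counts (row total × column total / N):
  Low, Mild: 438×618/1583 = 170.9943
  Low, Moderate: 438×382/1583 = 105.6955
  Low, Severe: 438×583/1583 = 161.3102
  Medium, Mild: 518×618/1583 = 202.2262
  Medium, Moderate: 518×382/1583 = 125.0006
  Medium, Severe: 518×583/1583 = 190.7732
  High, Mild: 627×618/1583 = 244.7795
  High, Moderate: 627×382/1583 = 151.3039
  High, Severe: 627×583/1583 = 230.9166
Contributions (O − E)²/E:
  (212 − 170.9943)²/170.9943 = 9.8335
  (38 − 105.6955)²/105.6955 = 43.3574
  (188 − 161.3102)²/161.3102 = 4.4160
  (191 − 202.2262)²/202.2262 = 0.6232
  (116 − 125.0006)²/125.0006 = 0.6481
  (211 − 190.7732)²/190.7732 = 2.1446
  (215 − 244.7795)²/244.7795 = 3.6229
  (228 − 151.3039)²/151.3039 = 38.8773
  (184 − 230.9166)²/230.9166 = 9.5323
χ² = 9.8335 + 43.3574 + 4.4160 + 0.6232 + 0.6481 + 2.1446 + 3.6229 + 38.8773 + 9.5323 = 113.055
df = (3−1)(3−1) = 4. Since 113.055 > 7.779, reject the null hypothesis of independence at α = 0.1.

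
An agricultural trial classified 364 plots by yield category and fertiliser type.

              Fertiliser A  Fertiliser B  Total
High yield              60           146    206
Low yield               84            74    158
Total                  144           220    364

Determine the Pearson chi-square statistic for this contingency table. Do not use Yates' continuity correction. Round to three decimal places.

21.610

Grand total N = 364.
Expected counts (row total × column total / N):
  High yield, Fertiliser A: 206×144/364 = 81.4945
  High yield, Fertiliser B: 206×220/364 = 124.5055
  Low yield, Fertiliser A: 158×144/364 = 62.5055
  Low yield, Fertiliser B: 158×220/364 = 95.4945
Contributions (O − E)²/E:
  (60 − 81.4945)²/81.4945 = 5.6693
  (146 − 124.5055)²/124.5055 = 3.7108
  (84 − 62.5055)²/62.5055 = 7.3916
  (74 − 95.4945)²/95.4945 = 4.8381
χ² = 5.6693 + 3.7108 + 7.3916 + 4.8381 = 21.610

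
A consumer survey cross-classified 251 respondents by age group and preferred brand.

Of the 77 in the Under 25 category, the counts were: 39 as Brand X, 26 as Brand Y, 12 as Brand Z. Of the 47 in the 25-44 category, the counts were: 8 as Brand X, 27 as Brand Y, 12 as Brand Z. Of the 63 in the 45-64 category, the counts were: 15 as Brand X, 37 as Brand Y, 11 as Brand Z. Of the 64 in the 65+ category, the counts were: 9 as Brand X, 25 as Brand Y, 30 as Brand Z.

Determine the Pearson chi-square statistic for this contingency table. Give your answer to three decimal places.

Row totals: 77, 47, 63, 64. Column totals: 71, 115, 65. Grand total N = 251.
Expected counts (row total × column total / N):
  Under 25, Brand X: 77×71/251 = 21.78088
  Under 25, Brand Y: 77×115/251 = 35.27888
  Under 25, Brand Z: 77×65/251 = 19.94024
  25-44, Brand X: 47×71/251 = 13.29482
  25-44, Brand Y: 47×115/251 = 21.53386
  25-44, Brand Z: 47×65/251 = 12.17131
  45-64, Brand X: 63×71/251 = 17.82072
  45-64, Brand Y: 63×115/251 = 28.86454
  45-64, Brand Z: 63×65/251 = 16.31474
  65+, Brand X: 64×71/251 = 18.10359
  65+, Brand Y: 64×115/251 = 29.32271
  65+, Brand Z: 64×65/251 = 16.57371
Contributions (O − E)²/E:
  (39 − 21.78088)²/21.78088 = 13.6128
  (26 − 35.27888)²/35.27888 = 2.4405
  (12 − 19.94024)²/19.94024 = 3.1618
  (8 − 13.29482)²/13.29482 = 2.1087
  (27 − 21.53386)²/21.53386 = 1.3875
  (12 − 12.17131)²/12.17131 = 0.0024
  (15 − 17.82072)²/17.82072 = 0.4465
  (37 − 28.86454)²/28.86454 = 2.2930
  (11 − 16.31474)²/16.31474 = 1.7313
  (9 − 18.10359)²/18.10359 = 4.5778
  (25 − 29.32271)²/29.32271 = 0.6372
  (30 − 16.57371)²/16.57371 = 10.8766
χ² = 13.6128 + 2.4405 + 3.1618 + 2.1087 + 1.3875 + 0.0024 + 0.4465 + 2.2930 + 1.7313 + 4.5778 + 0.6372 + 10.8766 = 43.276

43.276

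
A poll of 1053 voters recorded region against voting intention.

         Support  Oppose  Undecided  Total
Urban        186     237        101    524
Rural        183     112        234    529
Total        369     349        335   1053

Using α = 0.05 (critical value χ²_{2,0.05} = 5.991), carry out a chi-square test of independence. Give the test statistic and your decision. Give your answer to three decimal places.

97.577; reject H₀

Grand total N = 1053.
Expected counts (row total × column total / N):
  Urban, Support: 524×369/1053 = 183.6239
  Urban, Oppose: 524×349/1053 = 173.6714
  Urban, Undecided: 524×335/1053 = 166.7047
  Rural, Support: 529×369/1053 = 185.3761
  Rural, Oppose: 529×349/1053 = 175.3286
  Rural, Undecided: 529×335/1053 = 168.2953
Contributions (O − E)²/E:
  (186 − 183.6239)²/183.6239 = 0.0307
  (237 − 173.6714)²/173.6714 = 23.0925
  (101 − 166.7047)²/166.7047 = 25.8967
  (183 − 185.3761)²/185.3761 = 0.0305
  (112 − 175.3286)²/175.3286 = 22.8743
  (234 − 168.2953)²/168.2953 = 25.6520
χ² = 0.0307 + 23.0925 + 25.8967 + 0.0305 + 22.8743 + 25.6520 = 97.577
df = (2−1)(3−1) = 2. Since 97.577 > 5.991, reject the null hypothesis of independence at α = 0.05.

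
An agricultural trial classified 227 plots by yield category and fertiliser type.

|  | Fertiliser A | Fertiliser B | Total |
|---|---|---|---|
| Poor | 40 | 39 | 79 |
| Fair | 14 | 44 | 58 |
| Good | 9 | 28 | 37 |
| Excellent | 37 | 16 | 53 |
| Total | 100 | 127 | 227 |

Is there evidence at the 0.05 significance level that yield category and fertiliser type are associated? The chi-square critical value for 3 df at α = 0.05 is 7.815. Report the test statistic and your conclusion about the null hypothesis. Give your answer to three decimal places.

30.832; reject H₀

Grand total N = 227.
Expected counts (row total × column total / N):
  Poor, Fertiliser A: 79×100/227 = 34.8018
  Poor, Fertiliser B: 79×127/227 = 44.1982
  Fair, Fertiliser A: 58×100/227 = 25.5507
  Fair, Fertiliser B: 58×127/227 = 32.4493
  Good, Fertiliser A: 37×100/227 = 16.2996
  Good, Fertiliser B: 37×127/227 = 20.7004
  Excellent, Fertiliser A: 53×100/227 = 23.3480
  Excellent, Fertiliser B: 53×127/227 = 29.6520
Contributions (O − E)²/E:
  (40 − 34.8018)²/34.8018 = 0.7764
  (39 − 44.1982)²/44.1982 = 0.6114
  (14 − 25.5507)²/25.5507 = 5.2217
  (44 − 32.4493)²/32.4493 = 4.1116
  (9 − 16.2996)²/16.2996 = 3.2690
  (28 − 20.7004)²/20.7004 = 2.5741
  (37 − 23.3480)²/23.3480 = 7.9826
  (16 − 29.6520)²/29.6520 = 6.2855
χ² = 0.7764 + 0.6114 + 5.2217 + 4.1116 + 3.2690 + 2.5741 + 7.9826 + 6.2855 = 30.832
df = (4−1)(2−1) = 3. Since 30.832 > 7.815, reject the null hypothesis of independence at α = 0.05.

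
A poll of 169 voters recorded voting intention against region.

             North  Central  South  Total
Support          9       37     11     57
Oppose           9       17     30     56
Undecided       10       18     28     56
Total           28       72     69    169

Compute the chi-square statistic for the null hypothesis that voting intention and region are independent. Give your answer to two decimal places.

20.01

Grand total N = 169.
Expected counts (row total × column total / N):
  Support, North: 57×28/169 = 9.444
  Support, Central: 57×72/169 = 24.284
  Support, South: 57×69/169 = 23.272
  Oppose, North: 56×28/169 = 9.278
  Oppose, Central: 56×72/169 = 23.858
  Oppose, South: 56×69/169 = 22.864
  Undecided, North: 56×28/169 = 9.278
  Undecided, Central: 56×72/169 = 23.858
  Undecided, South: 56×69/169 = 22.864
Contributions (O − E)²/E:
  (9 − 9.444)²/9.444 = 0.0209
  (37 − 24.284)²/24.284 = 6.6586
  (11 − 23.272)²/23.272 = 6.4714
  (9 − 9.278)²/9.278 = 0.0083
  (17 − 23.858)²/23.858 = 1.9713
  (30 − 22.864)²/22.864 = 2.2272
  (10 − 9.278)²/9.278 = 0.0562
  (18 − 23.858)²/23.858 = 1.4384
  (28 − 22.864)²/22.864 = 1.1537
χ² = 0.0209 + 6.6586 + 6.4714 + 0.0083 + 1.9713 + 2.2272 + 0.0562 + 1.4384 + 1.1537 = 20.01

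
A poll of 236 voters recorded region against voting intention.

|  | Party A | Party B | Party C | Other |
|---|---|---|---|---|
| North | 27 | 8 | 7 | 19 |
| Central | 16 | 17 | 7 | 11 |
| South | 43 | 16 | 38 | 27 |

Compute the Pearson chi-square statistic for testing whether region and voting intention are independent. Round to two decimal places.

21.55

Row totals: 61, 51, 124. Column totals: 86, 41, 52, 57. Grand total N = 236.
Expected counts (row total × column total / N):
  North, Party A: 61×86/236 = 22.229
  North, Party B: 61×41/236 = 10.597
  North, Party C: 61×52/236 = 13.441
  North, Other: 61×57/236 = 14.733
  Central, Party A: 51×86/236 = 18.585
  Central, Party B: 51×41/236 = 8.860
  Central, Party C: 51×52/236 = 11.237
  Central, Other: 51×57/236 = 12.318
  South, Party A: 124×86/236 = 45.186
  South, Party B: 124×41/236 = 21.542
  South, Party C: 124×52/236 = 27.322
  South, Other: 124×57/236 = 29.949
Contributions (O − E)²/E:
  (27 − 22.229)²/22.229 = 1.0240
  (8 − 10.597)²/10.597 = 0.6364
  (7 − 13.441)²/13.441 = 3.0866
  (19 − 14.733)²/14.733 = 1.2358
  (16 − 18.585)²/18.585 = 0.3595
  (17 − 8.860)²/8.860 = 7.4785
  (7 − 11.237)²/11.237 = 1.5976
  (11 − 12.318)²/12.318 = 0.1410
  (43 − 45.186)²/45.186 = 0.1058
  (16 − 21.542)²/21.542 = 1.4258
  (38 − 27.322)²/27.322 = 4.1732
  (27 − 29.949)²/29.949 = 0.2904
χ² = 1.0240 + 0.6364 + 3.0866 + 1.2358 + 0.3595 + 7.4785 + 1.5976 + 0.1410 + 0.1058 + 1.4258 + 4.1732 + 0.2904 = 21.55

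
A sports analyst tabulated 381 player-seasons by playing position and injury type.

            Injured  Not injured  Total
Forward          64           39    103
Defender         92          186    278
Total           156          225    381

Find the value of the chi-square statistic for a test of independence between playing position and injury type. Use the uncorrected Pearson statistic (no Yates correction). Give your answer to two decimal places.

26.22

Grand total N = 381.
Expected counts (row total × column total / N):
  Forward, Injured: 103×156/381 = 42.173
  Forward, Not injured: 103×225/381 = 60.827
  Defender, Injured: 278×156/381 = 113.827
  Defender, Not injured: 278×225/381 = 164.173
Contributions (O − E)²/E:
  (64 − 42.173)²/42.173 = 11.2968
  (39 − 60.827)²/60.827 = 7.8323
  (92 − 113.827)²/113.827 = 4.1855
  (186 − 164.173)²/164.173 = 2.9019
χ² = 11.2968 + 7.8323 + 4.1855 + 2.9019 = 26.22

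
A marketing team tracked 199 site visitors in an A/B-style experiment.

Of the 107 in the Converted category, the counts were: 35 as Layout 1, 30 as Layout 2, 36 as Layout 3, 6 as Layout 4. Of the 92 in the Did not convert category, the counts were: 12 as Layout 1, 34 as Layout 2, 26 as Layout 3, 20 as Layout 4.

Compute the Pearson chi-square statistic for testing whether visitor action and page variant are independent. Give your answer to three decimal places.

Row totals: 107, 92. Column totals: 47, 64, 62, 26. Grand total N = 199.
Expected counts (row total × column total / N):
  Converted, Layout 1: 107×47/199 = 25.2714
  Converted, Layout 2: 107×64/199 = 34.4121
  Converted, Layout 3: 107×62/199 = 33.3367
  Converted, Layout 4: 107×26/199 = 13.9799
  Did not convert, Layout 1: 92×47/199 = 21.7286
  Did not convert, Layout 2: 92×64/199 = 29.5879
  Did not convert, Layout 3: 92×62/199 = 28.6633
  Did not convert, Layout 4: 92×26/199 = 12.0201
Contributions (O − E)²/E:
  (35 − 25.2714)²/25.2714 = 3.7452
  (30 − 34.4121)²/34.4121 = 0.5657
  (36 − 33.3367)²/33.3367 = 0.2128
  (6 − 13.9799)²/13.9799 = 4.5550
  (12 − 21.7286)²/21.7286 = 4.3558
  (34 − 29.5879)²/29.5879 = 0.6579
  (26 − 28.6633)²/28.6633 = 0.2475
  (20 − 12.0201)²/12.0201 = 5.2977
χ² = 3.7452 + 0.5657 + 0.2128 + 4.5550 + 4.3558 + 0.6579 + 0.2475 + 5.2977 = 19.638

19.638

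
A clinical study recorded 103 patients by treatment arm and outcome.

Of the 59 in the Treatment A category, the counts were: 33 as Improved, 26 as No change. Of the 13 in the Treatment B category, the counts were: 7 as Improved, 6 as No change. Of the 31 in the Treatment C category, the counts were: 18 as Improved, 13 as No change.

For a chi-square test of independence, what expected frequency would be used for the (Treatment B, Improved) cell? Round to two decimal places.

Row total (Treatment B) = 13; column total (Improved) = 58; grand total N = 103.
Expected count = (row total × column total) / N = 13 × 58 / 103 = 7.32.

7.32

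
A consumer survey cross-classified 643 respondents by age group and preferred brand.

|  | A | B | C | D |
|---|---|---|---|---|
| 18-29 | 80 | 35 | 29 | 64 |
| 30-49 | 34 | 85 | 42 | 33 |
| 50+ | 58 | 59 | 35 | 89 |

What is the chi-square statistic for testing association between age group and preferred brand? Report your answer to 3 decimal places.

Row totals: 208, 194, 241. Column totals: 172, 179, 106, 186. Grand total N = 643.
Expected counts (row total × column total / N):
  18-29, A: 208×172/643 = 55.6392
  18-29, B: 208×179/643 = 57.9036
  18-29, C: 208×106/643 = 34.2893
  18-29, D: 208×186/643 = 60.1680
  30-49, A: 194×172/643 = 51.8942
  30-49, B: 194×179/643 = 54.0062
  30-49, C: 194×106/643 = 31.9813
  30-49, D: 194×186/643 = 56.1182
  50+, A: 241×172/643 = 64.4666
  50+, B: 241×179/643 = 67.0902
  50+, C: 241×106/643 = 39.7294
  50+, D: 241×186/643 = 69.7138
Contributions (O − E)²/E:
  (80 − 55.6392)²/55.6392 = 10.6660
  (35 − 57.9036)²/57.9036 = 9.0595
  (29 − 34.2893)²/34.2893 = 0.8159
  (64 − 60.1680)²/60.1680 = 0.2441
  (34 − 51.8942)²/51.8942 = 6.1703
  (85 − 54.0062)²/54.0062 = 17.7871
  (42 − 31.9813)²/31.9813 = 3.1385
  (33 − 56.1182)²/56.1182 = 9.5237
  (58 − 64.4666)²/64.4666 = 0.6487
  (59 − 67.0902)²/67.0902 = 0.9756
  (35 − 39.7294)²/39.7294 = 0.5630
  (89 − 69.7138)²/69.7138 = 5.3355
χ² = 10.6660 + 9.0595 + 0.8159 + 0.2441 + 6.1703 + 17.7871 + 3.1385 + 9.5237 + 0.6487 + 0.9756 + 0.5630 + 5.3355 = 64.928

64.928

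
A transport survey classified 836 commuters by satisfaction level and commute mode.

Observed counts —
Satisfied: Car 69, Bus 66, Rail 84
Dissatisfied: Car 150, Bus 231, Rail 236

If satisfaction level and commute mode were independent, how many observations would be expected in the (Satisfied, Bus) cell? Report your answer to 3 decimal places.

77.803

Row total (Satisfied) = 219; column total (Bus) = 297; grand total N = 836.
Expected count = (row total × column total) / N = 219 × 297 / 836 = 77.803.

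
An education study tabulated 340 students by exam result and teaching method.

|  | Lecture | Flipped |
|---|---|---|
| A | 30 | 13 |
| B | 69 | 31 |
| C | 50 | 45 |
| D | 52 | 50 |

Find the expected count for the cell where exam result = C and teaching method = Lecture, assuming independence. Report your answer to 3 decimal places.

Row total (C) = 95; column total (Lecture) = 201; grand total N = 340.
Expected count = (row total × column total) / N = 95 × 201 / 340 = 56.162.

56.162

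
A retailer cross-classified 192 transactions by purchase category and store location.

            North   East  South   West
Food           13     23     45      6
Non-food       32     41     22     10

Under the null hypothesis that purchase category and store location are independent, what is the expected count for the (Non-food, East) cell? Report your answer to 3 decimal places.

Row total (Non-food) = 105; column total (East) = 64; grand total N = 192.
Expected count = (row total × column total) / N = 105 × 64 / 192 = 35.000.

35.000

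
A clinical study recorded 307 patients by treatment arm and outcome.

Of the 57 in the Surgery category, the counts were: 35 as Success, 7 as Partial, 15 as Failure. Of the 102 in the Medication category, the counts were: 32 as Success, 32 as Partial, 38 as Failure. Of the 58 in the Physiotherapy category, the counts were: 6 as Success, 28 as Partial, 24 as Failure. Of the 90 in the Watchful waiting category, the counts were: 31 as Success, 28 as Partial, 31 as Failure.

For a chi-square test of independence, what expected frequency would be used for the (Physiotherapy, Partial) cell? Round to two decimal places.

Row total (Physiotherapy) = 58; column total (Partial) = 95; grand total N = 307.
Expected count = (row total × column total) / N = 58 × 95 / 307 = 17.95.

17.95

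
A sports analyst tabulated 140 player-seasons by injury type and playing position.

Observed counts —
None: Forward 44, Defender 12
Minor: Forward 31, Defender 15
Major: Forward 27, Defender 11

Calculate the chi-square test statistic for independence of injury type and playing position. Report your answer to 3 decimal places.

Row totals: 56, 46, 38. Column totals: 102, 38. Grand total N = 140.
Expected counts (row total × column total / N):
  None, Forward: 56×102/140 = 40.8000
  None, Defender: 56×38/140 = 15.2000
  Minor, Forward: 46×102/140 = 33.5143
  Minor, Defender: 46×38/140 = 12.4857
  Major, Forward: 38×102/140 = 27.6857
  Major, Defender: 38×38/140 = 10.3143
Contributions (O − E)²/E:
  (44 − 40.8000)²/40.8000 = 0.2510
  (12 − 15.2000)²/15.2000 = 0.6737
  (31 − 33.5143)²/33.5143 = 0.1886
  (15 − 12.4857)²/12.4857 = 0.5063
  (27 − 27.6857)²/27.6857 = 0.0170
  (11 − 10.3143)²/10.3143 = 0.0456
χ² = 0.2510 + 0.6737 + 0.1886 + 0.5063 + 0.0170 + 0.0456 = 1.682

1.682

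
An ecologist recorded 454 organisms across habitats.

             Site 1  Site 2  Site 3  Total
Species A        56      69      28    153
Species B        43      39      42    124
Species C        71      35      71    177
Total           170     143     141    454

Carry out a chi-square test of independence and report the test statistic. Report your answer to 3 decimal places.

Grand total N = 454.
Expected counts (row total × column total / N):
  Species A, Site 1: 153×170/454 = 57.2907
  Species A, Site 2: 153×143/454 = 48.1916
  Species A, Site 3: 153×141/454 = 47.5176
  Species B, Site 1: 124×170/454 = 46.4317
  Species B, Site 2: 124×143/454 = 39.0573
  Species B, Site 3: 124×141/454 = 38.5110
  Species C, Site 1: 177×170/454 = 66.2775
  Species C, Site 2: 177×143/454 = 55.7511
  Species C, Site 3: 177×141/454 = 54.9714
Contributions (O − E)²/E:
  (56 − 57.2907)²/57.2907 = 0.0291
  (69 − 48.1916)²/48.1916 = 8.9848
  (28 − 47.5176)²/47.5176 = 8.0167
  (43 − 46.4317)²/46.4317 = 0.2536
  (39 − 39.0573)²/39.0573 = 0.0001
  (42 − 38.5110)²/38.5110 = 0.3161
  (71 − 66.2775)²/66.2775 = 0.3365
  (35 − 55.7511)²/55.7511 = 7.7238
  (71 − 54.9714)²/54.9714 = 4.6736
χ² = 0.0291 + 8.9848 + 8.0167 + 0.2536 + 0.0001 + 0.3161 + 0.3365 + 7.7238 + 4.6736 = 30.334

30.334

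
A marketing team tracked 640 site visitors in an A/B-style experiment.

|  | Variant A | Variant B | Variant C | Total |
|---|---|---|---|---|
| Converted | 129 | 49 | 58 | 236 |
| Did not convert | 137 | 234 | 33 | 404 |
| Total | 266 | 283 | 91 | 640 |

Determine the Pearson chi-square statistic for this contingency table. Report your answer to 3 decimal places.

Grand total N = 640.
Expected counts (row total × column total / N):
  Converted, Variant A: 236×266/640 = 98.0875
  Converted, Variant B: 236×283/640 = 104.3563
  Converted, Variant C: 236×91/640 = 33.5562
  Did not convert, Variant A: 404×266/640 = 167.9125
  Did not convert, Variant B: 404×283/640 = 178.6438
  Did not convert, Variant C: 404×91/640 = 57.4438
Contributions (O − E)²/E:
  (129 − 98.0875)²/98.0875 = 9.7421
  (49 − 104.3563)²/104.3563 = 29.3640
  (58 − 33.5562)²/33.5562 = 17.8059
  (137 − 167.9125)²/167.9125 = 5.6910
  (234 − 178.6438)²/178.6438 = 17.1532
  (33 − 57.4438)²/57.4438 = 10.4015
χ² = 9.7421 + 29.3640 + 17.8059 + 5.6910 + 17.1532 + 10.4015 = 90.158

90.158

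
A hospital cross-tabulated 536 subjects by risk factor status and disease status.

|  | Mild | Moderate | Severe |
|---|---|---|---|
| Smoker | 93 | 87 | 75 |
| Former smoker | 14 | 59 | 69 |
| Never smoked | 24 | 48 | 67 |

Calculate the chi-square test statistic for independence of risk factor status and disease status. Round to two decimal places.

44.16

Row totals: 255, 142, 139. Column totals: 131, 194, 211. Grand total N = 536.
Expected counts (row total × column total / N):
  Smoker, Mild: 255×131/536 = 62.323
  Smoker, Moderate: 255×194/536 = 92.295
  Smoker, Severe: 255×211/536 = 100.382
  Former smoker, Mild: 142×131/536 = 34.705
  Former smoker, Moderate: 142×194/536 = 51.396
  Former smoker, Severe: 142×211/536 = 55.899
  Never smoked, Mild: 139×131/536 = 33.972
  Never smoked, Moderate: 139×194/536 = 50.310
  Never smoked, Severe: 139×211/536 = 54.718
Contributions (O − E)²/E:
  (93 − 62.323)²/62.323 = 15.1000
  (87 − 92.295)²/92.295 = 0.3038
  (75 − 100.382)²/100.382 = 6.4179
  (14 − 34.705)²/34.705 = 12.3526
  (59 − 51.396)²/51.396 = 1.1250
  (69 − 55.899)²/55.899 = 3.0705
  (24 − 33.972)²/33.972 = 2.9271
  (48 − 50.310)²/50.310 = 0.1061
  (67 − 54.718)²/54.718 = 2.7568
χ² = 15.1000 + 0.3038 + 6.4179 + 12.3526 + 1.1250 + 3.0705 + 2.9271 + 0.1061 + 2.7568 = 44.16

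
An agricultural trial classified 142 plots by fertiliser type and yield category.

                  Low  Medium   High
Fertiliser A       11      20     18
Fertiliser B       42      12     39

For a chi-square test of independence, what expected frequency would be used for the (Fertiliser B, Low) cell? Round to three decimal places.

Row total (Fertiliser B) = 93; column total (Low) = 53; grand total N = 142.
Expected count = (row total × column total) / N = 93 × 53 / 142 = 34.711.

34.711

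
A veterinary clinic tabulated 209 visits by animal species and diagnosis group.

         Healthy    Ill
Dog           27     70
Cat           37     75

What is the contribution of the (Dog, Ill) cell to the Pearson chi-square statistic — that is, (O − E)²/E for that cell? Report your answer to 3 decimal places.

0.109

Row total (Dog) = 97; column total (Ill) = 145; N = 209.
Expected count E = 97 × 145 / 209 = 67.2967.
Contribution = (O − E)²/E = (70 − 67.2967)² / 67.2967 = 0.109.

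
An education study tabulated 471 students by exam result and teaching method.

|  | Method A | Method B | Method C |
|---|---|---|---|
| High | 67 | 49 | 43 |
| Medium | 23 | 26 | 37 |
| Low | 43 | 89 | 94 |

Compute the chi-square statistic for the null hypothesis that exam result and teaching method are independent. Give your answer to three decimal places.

26.741

Row totals: 159, 86, 226. Column totals: 133, 164, 174. Grand total N = 471.
Expected counts (row total × column total / N):
  High, Method A: 159×133/471 = 44.8981
  High, Method B: 159×164/471 = 55.3631
  High, Method C: 159×174/471 = 58.7389
  Medium, Method A: 86×133/471 = 24.2845
  Medium, Method B: 86×164/471 = 29.9448
  Medium, Method C: 86×174/471 = 31.7707
  Low, Method A: 226×133/471 = 63.8174
  Low, Method B: 226×164/471 = 78.6921
  Low, Method C: 226×174/471 = 83.4904
Contributions (O − E)²/E:
  (67 − 44.8981)²/44.8981 = 10.8801
  (49 − 55.3631)²/55.3631 = 0.7313
  (43 − 58.7389)²/58.7389 = 4.2172
  (23 − 24.2845)²/24.2845 = 0.0679
  (26 − 29.9448)²/29.9448 = 0.5197
  (37 − 31.7707)²/31.7707 = 0.8607
  (43 − 63.8174)²/63.8174 = 6.7907
  (89 − 78.6921)²/78.6921 = 1.3502
  (94 − 83.4904)²/83.4904 = 1.3229
χ² = 10.8801 + 0.7313 + 4.2172 + 0.0679 + 0.5197 + 0.8607 + 6.7907 + 1.3502 + 1.3229 = 26.741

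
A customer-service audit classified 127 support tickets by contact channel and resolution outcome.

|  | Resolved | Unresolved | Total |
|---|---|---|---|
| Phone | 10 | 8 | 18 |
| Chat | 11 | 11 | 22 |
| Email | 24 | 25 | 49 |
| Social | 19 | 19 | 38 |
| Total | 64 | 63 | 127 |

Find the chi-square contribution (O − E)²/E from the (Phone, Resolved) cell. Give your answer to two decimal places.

Row total (Phone) = 18; column total (Resolved) = 64; N = 127.
Expected count E = 18 × 64 / 127 = 9.071.
Contribution = (O − E)²/E = (10 − 9.071)² / 9.071 = 0.10.

0.10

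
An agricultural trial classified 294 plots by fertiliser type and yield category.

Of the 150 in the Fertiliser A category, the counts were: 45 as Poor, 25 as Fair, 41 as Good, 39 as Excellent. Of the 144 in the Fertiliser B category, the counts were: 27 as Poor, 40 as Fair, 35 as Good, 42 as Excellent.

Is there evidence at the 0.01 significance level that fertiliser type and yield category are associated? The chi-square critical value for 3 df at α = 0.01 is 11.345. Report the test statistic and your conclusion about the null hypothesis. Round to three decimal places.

8.427; fail to reject H₀

Row totals: 150, 144. Column totals: 72, 65, 76, 81. Grand total N = 294.
Expected counts (row total × column total / N):
  Fertiliser A, Poor: 150×72/294 = 36.7347
  Fertiliser A, Fair: 150×65/294 = 33.1633
  Fertiliser A, Good: 150×76/294 = 38.7755
  Fertiliser A, Excellent: 150×81/294 = 41.3265
  Fertiliser B, Poor: 144×72/294 = 35.2653
  Fertiliser B, Fair: 144×65/294 = 31.8367
  Fertiliser B, Good: 144×76/294 = 37.2245
  Fertiliser B, Excellent: 144×81/294 = 39.6735
Contributions (O − E)²/E:
  (45 − 36.7347)²/36.7347 = 1.8597
  (25 − 33.1633)²/33.1633 = 2.0094
  (41 − 38.7755)²/38.7755 = 0.1276
  (39 − 41.3265)²/41.3265 = 0.1310
  (27 − 35.2653)²/35.2653 = 1.9372
  (40 − 31.8367)²/31.8367 = 2.0932
  (35 − 37.2245)²/37.2245 = 0.1329
  (42 − 39.6735)²/39.6735 = 0.1364
χ² = 1.8597 + 2.0094 + 0.1276 + 0.1310 + 1.9372 + 2.0932 + 0.1329 + 0.1364 = 8.427
df = (2−1)(4−1) = 3. Since 8.427 < 11.345, fail to reject the null hypothesis of independence at α = 0.01.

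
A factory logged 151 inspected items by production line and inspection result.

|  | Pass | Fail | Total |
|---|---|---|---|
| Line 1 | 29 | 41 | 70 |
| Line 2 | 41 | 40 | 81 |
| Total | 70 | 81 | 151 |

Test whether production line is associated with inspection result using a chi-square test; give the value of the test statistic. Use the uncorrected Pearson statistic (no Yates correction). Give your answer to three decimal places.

Grand total N = 151.
Expected counts (row total × column total / N):
  Line 1, Pass: 70×70/151 = 32.4503
  Line 1, Fail: 70×81/151 = 37.5497
  Line 2, Pass: 81×70/151 = 37.5497
  Line 2, Fail: 81×81/151 = 43.4503
Contributions (O − E)²/E:
  (29 − 32.4503)²/32.4503 = 0.3669
  (41 − 37.5497)²/37.5497 = 0.3170
  (41 − 37.5497)²/37.5497 = 0.3170
  (40 − 43.4503)²/43.4503 = 0.2740
χ² = 0.3669 + 0.3170 + 0.3170 + 0.2740 = 1.275

1.275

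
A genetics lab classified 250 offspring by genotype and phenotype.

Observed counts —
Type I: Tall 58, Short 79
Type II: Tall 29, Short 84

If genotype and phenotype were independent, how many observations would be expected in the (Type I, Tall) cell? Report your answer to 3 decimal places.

47.676

Row total (Type I) = 137; column total (Tall) = 87; grand total N = 250.
Expected count = (row total × column total) / N = 137 × 87 / 250 = 47.676.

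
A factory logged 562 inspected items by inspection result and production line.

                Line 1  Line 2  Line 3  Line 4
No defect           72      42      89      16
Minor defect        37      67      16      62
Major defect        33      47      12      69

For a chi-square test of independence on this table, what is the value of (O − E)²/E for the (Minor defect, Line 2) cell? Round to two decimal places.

5.38

Row total (Minor defect) = 182; column total (Line 2) = 156; N = 562.
Expected count E = 182 × 156 / 562 = 50.520.
Contribution = (O − E)²/E = (67 − 50.520)² / 50.520 = 5.38.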